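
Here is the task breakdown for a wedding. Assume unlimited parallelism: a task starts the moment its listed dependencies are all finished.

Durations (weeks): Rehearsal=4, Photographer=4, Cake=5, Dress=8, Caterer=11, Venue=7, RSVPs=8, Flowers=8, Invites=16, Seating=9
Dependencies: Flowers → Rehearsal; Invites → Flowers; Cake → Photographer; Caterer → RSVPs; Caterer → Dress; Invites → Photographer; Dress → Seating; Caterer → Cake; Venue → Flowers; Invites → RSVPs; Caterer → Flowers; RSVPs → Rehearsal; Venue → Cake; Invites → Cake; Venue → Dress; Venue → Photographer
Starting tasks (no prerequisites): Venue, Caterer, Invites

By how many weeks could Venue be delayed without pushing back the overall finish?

The longest chain is Caterer→Dress→Seating = 11+8+9 = 28; overall finish 28 weeks.
Longest path through Venue: 24 weeks (earliest finish 7, latest finish 11).
Slack of Venue = 4 − 0 = 4 weeks.

4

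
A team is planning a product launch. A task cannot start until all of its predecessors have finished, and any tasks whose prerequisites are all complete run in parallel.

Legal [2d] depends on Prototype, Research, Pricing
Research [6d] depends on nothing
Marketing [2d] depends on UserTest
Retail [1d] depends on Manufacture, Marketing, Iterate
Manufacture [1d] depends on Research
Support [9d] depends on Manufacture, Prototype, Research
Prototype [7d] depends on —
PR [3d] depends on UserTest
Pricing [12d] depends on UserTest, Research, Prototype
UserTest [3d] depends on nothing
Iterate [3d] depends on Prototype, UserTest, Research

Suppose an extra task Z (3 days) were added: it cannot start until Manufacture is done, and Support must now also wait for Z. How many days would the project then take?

Originally the project takes 21 days.
With Z inserted, Support now waits for max(Manufacture, Prototype, Research, Z).
New critical path: Prototype→Pricing→Legal = 7+12+2 = 21 ⇒ 21 days.

21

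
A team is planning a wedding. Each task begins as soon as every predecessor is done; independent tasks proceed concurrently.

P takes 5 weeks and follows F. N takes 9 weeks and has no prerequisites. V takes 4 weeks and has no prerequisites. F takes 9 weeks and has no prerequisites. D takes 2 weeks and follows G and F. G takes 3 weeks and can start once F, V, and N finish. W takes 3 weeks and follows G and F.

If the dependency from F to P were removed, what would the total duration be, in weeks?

15

Before: longest chain F→G→W = 9+3+3 = 15, finish 15.
Without F→P, P's earliest start moves from 9 to 0.
New critical path: F→G→W = 9+3+3 = 15 ⇒ 15 weeks.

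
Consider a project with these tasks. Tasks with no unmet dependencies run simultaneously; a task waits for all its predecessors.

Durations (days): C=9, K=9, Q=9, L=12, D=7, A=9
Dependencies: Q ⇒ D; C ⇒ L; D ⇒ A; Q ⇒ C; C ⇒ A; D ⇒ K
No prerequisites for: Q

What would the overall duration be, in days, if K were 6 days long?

30

Baseline: Q→C→L = 9+9+12 = 30 → 30 days.
K has 5 days of float (longest path through it is 25).
The critical path is still Q→C→L; finish is now 30 days.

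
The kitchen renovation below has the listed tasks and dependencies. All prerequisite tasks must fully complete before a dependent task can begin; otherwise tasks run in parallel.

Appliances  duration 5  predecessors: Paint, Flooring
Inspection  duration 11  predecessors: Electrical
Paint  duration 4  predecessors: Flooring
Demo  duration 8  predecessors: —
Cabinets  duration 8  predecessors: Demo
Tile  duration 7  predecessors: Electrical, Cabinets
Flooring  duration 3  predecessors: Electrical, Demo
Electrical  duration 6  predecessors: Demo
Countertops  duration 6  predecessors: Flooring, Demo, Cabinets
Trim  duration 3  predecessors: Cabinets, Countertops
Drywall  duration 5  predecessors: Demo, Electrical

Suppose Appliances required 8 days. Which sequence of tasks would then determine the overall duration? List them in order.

As given, the longest chain is Demo→Electrical→Flooring→Paint→Appliances = 8+6+3+4+5 = 26, so the finish is 26 days.
Appliances lies on that path, so at 8 days the path becomes 29 days.
The critical path is still Demo→Electrical→Flooring→Paint→Appliances; finish is now 29 days.

Demo, Electrical, Flooring, Paint, Appliances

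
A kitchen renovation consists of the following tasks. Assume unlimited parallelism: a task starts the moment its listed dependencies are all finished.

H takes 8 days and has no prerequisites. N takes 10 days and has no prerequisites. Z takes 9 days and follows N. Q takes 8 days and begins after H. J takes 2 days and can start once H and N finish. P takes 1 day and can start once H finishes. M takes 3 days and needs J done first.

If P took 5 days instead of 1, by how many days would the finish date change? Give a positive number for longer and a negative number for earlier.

0

Critical path before the change: N→Z = 10+9 = 19 giving 19 days.
P is off the critical path — its longest chain is 9 days, giving 10 of slack.
No other chain overtakes it, so the finish is 19 days.
Change in finish: 19 − 19 = +0 days.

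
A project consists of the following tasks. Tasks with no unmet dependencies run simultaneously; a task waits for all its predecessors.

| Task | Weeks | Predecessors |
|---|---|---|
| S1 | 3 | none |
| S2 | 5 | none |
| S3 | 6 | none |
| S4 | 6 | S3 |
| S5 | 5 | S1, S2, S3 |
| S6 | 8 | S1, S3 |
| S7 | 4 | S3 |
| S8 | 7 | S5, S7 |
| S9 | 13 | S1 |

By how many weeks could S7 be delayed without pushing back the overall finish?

1

The longest chain is S3→S5→S8 = 6+5+7 = 18; overall finish 18 weeks.
Longest path through S7: 17 weeks (earliest finish 10, latest finish 11).
Slack of S7 = 7 − 6 = 1 week.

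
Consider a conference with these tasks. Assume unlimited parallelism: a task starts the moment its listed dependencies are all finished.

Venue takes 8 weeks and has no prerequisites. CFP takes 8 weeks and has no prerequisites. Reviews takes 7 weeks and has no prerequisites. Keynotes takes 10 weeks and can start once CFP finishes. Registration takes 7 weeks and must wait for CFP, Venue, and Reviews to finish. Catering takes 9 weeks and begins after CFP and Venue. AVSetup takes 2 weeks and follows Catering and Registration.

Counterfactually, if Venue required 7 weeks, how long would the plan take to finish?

Baseline: Venue→Catering→AVSetup = 8+9+2 = 19 → 19 weeks.
Since Venue is critical, the -1 change carries straight to that chain (now 18 weeks).
Now CFP→Catering→AVSetup = 8+9+2 = 19 is longest, so the finish becomes 19 weeks.

19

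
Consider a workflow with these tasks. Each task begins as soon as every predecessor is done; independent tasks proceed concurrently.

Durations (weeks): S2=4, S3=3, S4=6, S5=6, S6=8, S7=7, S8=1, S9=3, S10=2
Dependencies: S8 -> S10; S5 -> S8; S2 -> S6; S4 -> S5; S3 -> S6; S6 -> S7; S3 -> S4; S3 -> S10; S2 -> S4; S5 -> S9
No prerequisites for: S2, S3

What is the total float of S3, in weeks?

The longest chain is S2→S4→S5→S8→S10 = 4+6+6+1+2 = 19; overall finish 19 weeks.
The longest chain containing S3 totals 18 weeks.
So S3 can slip 4 − 3 = 1 week.

1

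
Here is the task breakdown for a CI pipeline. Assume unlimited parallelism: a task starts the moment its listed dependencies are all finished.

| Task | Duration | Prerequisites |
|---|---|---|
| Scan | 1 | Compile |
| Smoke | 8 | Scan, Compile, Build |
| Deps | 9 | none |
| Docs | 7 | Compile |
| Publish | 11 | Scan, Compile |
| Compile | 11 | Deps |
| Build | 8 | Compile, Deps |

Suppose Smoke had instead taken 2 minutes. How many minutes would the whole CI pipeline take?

Baseline: Deps→Compile→Build→Smoke = 9+11+8+8 = 36 → 36 minutes.
Since Smoke is critical, the -6 change carries straight to that chain (now 30 minutes).
The binding chain switches to Deps→Compile→Scan→Publish = 9+11+1+11 = 32; finish 32 minutes.

32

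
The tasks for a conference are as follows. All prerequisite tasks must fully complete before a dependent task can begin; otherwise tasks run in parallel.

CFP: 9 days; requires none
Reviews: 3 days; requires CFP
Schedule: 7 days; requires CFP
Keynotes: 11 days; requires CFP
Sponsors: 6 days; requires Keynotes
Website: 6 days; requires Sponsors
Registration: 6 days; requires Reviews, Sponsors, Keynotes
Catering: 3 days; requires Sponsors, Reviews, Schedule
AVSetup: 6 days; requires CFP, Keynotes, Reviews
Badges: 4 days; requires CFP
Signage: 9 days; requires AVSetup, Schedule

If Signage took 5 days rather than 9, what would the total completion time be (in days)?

Baseline: CFP→Keynotes→AVSetup→Signage = 9+11+6+9 = 35 → 35 days.
Signage lies on that path, so at 5 days the path becomes 31 days.
New critical path: CFP→Keynotes→Sponsors→Website = 9+11+6+6 = 32 ⇒ 32 days.

32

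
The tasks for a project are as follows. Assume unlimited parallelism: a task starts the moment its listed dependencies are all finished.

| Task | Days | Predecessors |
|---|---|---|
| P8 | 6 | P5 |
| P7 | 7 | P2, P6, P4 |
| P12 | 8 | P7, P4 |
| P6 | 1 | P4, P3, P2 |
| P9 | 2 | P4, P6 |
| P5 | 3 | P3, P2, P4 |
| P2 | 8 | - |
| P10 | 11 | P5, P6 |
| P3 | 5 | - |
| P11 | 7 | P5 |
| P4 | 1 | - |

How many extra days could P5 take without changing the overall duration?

2

Critical path: P2→P6→P7→P12 = 8+1+7+8 = 24, so the finish is 24 days.
P5 finishes as early as 11 and must finish by 13.
Float = 24 − 22 = 2.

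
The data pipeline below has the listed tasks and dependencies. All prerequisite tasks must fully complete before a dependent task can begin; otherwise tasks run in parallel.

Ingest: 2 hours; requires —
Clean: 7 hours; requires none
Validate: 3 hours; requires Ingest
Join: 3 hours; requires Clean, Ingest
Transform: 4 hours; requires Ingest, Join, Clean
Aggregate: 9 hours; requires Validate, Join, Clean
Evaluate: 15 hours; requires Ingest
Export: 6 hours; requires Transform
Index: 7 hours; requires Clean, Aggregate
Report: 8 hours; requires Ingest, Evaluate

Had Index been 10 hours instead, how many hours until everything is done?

29

As given, the longest chain is Clean→Join→Aggregate→Index = 7+3+9+7 = 26, so the finish is 26 hours.
Index is on the critical path; changing it to 10 makes that path 29 hours.
The critical path is still Clean→Join→Aggregate→Index; finish is now 29 hours.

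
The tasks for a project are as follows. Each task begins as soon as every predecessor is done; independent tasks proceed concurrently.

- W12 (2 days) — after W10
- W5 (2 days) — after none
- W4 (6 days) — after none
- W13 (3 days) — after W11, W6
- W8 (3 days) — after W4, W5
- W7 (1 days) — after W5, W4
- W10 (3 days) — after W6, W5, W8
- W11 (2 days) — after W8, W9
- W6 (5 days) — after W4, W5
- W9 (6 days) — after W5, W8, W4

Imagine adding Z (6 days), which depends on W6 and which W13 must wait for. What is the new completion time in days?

20

Originally the job takes 20 days.
With Z inserted, W13 now waits for max(W11, W6, Z).
New critical path: W4→W6→Z→W13 = 6+5+6+3 = 20 ⇒ 20 days.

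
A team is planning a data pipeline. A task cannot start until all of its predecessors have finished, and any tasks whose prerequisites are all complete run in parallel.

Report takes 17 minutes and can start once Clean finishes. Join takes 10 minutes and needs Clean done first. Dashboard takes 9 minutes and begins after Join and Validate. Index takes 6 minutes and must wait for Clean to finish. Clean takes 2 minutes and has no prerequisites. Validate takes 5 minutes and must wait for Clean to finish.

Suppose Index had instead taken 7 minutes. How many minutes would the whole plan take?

As given, the longest chain is Clean→Join→Dashboard = 2+10+9 = 21, so the finish is 21 minutes.
The longest path through Index is only 8 minutes, so Index has float 13.
That remains the longest chain; total 21 minutes.

21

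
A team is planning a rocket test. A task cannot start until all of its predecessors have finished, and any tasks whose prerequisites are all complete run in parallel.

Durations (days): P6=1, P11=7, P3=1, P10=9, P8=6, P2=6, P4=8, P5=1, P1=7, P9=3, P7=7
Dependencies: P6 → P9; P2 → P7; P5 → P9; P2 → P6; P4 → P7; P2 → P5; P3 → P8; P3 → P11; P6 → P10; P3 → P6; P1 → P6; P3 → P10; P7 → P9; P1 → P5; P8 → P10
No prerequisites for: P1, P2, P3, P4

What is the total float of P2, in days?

2

Critical path: P4→P7→P9 = 8+7+3 = 18, so the finish is 18 days.
P2 finishes as early as 6 and must finish by 8.
Slack of P2 = 2 − 0 = 2 days.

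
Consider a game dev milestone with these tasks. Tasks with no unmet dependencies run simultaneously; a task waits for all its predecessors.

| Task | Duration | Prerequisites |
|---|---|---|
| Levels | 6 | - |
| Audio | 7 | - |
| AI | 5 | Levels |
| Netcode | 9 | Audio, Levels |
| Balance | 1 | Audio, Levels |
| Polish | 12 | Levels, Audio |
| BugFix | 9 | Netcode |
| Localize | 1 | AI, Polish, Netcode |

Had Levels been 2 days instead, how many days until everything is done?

25

Critical path before the change: Audio→Netcode→BugFix = 7+9+9 = 25 giving 25 days.
Levels is off the critical path — its longest chain is 24 days, giving 1 of slack.
The critical path is still Audio→Netcode→BugFix; finish is now 25 days.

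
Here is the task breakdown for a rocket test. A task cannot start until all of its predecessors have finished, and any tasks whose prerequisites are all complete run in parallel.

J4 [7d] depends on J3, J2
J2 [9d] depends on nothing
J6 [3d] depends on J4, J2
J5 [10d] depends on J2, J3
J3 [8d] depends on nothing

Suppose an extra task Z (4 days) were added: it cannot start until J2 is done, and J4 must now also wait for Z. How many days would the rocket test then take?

Originally the rocket test takes 19 days.
With Z inserted, J4 now waits for max(J3, J2, Z).
New critical path: J2→Z→J4→J6 = 9+4+7+3 = 23 ⇒ 23 days.

23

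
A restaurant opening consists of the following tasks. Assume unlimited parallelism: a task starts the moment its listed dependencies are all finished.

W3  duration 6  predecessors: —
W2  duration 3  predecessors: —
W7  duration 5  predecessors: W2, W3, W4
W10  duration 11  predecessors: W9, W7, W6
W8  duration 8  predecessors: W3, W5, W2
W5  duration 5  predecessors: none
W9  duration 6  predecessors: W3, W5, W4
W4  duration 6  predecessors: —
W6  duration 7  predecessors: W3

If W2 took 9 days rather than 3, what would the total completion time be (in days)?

As given, the longest chain is W3→W6→W10 = 6+7+11 = 24, so the finish is 24 days.
W2 is off the critical path — its longest chain is 19 days, giving 5 of slack.
The binding chain switches to W2→W7→W10 = 9+5+11 = 25; finish 25 days.

25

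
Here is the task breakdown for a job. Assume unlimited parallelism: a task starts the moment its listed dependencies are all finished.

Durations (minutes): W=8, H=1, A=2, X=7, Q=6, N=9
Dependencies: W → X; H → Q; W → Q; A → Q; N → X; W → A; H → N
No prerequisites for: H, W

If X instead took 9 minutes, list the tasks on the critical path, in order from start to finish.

The binding path is H→N→X = 1+9+7 = 17; finish at 17 minutes.
X is on the critical path; changing it to 9 makes that path 19 minutes.
No other chain overtakes it, so the finish is 19 minutes.

H, N, X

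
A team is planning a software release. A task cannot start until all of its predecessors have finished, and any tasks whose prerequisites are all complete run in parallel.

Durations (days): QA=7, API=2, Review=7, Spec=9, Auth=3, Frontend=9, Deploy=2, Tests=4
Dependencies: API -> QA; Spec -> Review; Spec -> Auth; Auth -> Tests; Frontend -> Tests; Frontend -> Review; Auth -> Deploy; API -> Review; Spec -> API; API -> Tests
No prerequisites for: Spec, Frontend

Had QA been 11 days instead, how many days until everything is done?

Baseline: Spec→API→QA = 9+2+7 = 18 → 18 days.
QA lies on that path, so at 11 days the path becomes 22 days.
No other chain overtakes it, so the finish is 22 days.

22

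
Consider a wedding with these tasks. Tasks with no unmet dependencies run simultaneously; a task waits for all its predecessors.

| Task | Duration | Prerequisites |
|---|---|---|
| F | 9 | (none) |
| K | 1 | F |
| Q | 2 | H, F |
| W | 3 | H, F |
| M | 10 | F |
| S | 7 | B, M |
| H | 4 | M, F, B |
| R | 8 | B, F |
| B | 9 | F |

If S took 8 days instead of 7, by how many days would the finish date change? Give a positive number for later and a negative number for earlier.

1

Critical path before the change: F→M→S = 9+10+7 = 26 giving 26 days.
S is on the critical path; changing it to 8 makes that path 27 days.
No other chain overtakes it, so the finish is 27 days.
Change in finish: 27 − 26 = +1 days.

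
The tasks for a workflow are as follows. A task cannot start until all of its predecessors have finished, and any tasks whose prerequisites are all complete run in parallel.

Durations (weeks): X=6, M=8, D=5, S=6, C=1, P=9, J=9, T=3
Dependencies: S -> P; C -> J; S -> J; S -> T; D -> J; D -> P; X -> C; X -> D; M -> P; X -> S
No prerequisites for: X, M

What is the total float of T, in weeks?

6

Critical path: X→S→P = 6+6+9 = 21, so the finish is 21 weeks.
Longest path through T: 15 weeks (earliest finish 15, latest finish 21).
So T can slip 21 − 15 = 6 weeks.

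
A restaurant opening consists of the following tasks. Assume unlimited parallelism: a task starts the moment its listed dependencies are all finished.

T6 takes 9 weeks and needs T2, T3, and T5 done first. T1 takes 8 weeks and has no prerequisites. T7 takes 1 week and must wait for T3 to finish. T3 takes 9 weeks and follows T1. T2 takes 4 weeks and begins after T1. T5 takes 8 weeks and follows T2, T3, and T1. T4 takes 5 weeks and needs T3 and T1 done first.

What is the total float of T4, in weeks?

Critical path: T1→T3→T5→T6 = 8+9+8+9 = 34, so the finish is 34 weeks.
T4 finishes as early as 22 and must finish by 34.
Slack of T4 = 29 − 17 = 12 weeks.

12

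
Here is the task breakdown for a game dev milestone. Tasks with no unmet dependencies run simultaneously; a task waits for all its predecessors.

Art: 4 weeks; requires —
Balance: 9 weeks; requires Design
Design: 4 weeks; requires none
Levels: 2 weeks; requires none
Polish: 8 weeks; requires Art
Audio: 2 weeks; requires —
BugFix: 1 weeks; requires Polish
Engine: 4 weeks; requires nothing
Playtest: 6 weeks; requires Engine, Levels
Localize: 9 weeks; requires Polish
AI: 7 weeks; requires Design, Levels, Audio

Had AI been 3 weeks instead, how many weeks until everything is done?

As given, the longest chain is Art→Polish→Localize = 4+8+9 = 21, so the finish is 21 weeks.
The longest path through AI is only 11 weeks, so AI has float 10.
No other chain overtakes it, so the finish is 21 weeks.

21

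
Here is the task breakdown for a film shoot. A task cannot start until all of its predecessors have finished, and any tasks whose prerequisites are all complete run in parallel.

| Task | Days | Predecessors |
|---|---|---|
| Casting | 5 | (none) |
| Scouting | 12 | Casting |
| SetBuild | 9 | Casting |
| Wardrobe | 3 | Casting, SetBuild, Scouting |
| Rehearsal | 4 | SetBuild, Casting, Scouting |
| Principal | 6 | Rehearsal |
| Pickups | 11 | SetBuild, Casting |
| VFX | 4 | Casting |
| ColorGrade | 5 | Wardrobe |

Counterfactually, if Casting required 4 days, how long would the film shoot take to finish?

Critical path before the change: Casting→Scouting→Rehearsal→Principal = 5+12+4+6 = 27 giving 27 days.
Casting is on the critical path; changing it to 4 makes that path 26 days.
That remains the longest chain; total 26 days.

26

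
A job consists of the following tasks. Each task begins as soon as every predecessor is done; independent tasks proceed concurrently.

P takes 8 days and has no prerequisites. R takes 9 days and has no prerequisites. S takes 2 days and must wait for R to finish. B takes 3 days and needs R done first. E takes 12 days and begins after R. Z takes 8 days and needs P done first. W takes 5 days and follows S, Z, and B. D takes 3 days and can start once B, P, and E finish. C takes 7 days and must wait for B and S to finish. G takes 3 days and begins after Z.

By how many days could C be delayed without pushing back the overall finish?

5

R→E→D = 9+12+3 = 24 sets the makespan at 24 days.
The longest chain containing C totals 19 days.
Float = 24 − 19 = 5.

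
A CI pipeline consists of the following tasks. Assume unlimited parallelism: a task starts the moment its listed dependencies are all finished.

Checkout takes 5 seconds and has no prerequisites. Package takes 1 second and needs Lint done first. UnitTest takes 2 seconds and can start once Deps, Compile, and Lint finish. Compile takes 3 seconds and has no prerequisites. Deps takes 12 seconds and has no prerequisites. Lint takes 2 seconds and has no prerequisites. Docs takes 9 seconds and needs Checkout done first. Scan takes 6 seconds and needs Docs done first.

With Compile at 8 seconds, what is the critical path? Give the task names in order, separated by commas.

Checkout, Docs, Scan

Critical path before the change: Checkout→Docs→Scan = 5+9+6 = 20 giving 20 seconds.
Compile is off the critical path — its longest chain is 5 seconds, giving 15 of slack.
No other chain overtakes it, so the finish is 20 seconds.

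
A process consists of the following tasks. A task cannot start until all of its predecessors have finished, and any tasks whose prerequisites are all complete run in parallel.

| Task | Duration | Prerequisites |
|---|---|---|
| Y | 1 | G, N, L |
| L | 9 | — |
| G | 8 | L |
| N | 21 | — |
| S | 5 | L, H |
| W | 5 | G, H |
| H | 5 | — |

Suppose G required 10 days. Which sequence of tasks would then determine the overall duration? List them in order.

L, G, W

Baseline: L→G→W = 9+8+5 = 22 → 22 days.
G lies on that path, so at 10 days the path becomes 24 days.
That remains the longest chain; total 24 days.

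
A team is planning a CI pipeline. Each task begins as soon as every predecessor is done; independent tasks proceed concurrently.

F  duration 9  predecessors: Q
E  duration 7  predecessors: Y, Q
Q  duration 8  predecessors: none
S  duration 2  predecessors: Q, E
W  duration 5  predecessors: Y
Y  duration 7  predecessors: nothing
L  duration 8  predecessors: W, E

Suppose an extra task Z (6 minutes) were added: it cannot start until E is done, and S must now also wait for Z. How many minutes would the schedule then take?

Originally the schedule takes 23 minutes.
With Z inserted, S now waits for max(Q, E, Z).
New critical path: Q→E→Z→S = 8+7+6+2 = 23 ⇒ 23 minutes.

23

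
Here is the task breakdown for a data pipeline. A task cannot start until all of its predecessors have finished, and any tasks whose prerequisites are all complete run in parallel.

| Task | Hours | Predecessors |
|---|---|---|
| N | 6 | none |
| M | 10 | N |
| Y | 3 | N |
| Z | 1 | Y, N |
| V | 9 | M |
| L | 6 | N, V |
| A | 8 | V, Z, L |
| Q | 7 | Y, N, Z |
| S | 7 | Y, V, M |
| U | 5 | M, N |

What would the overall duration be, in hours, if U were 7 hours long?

39

Baseline: N→M→V→L→A = 6+10+9+6+8 = 39 → 39 hours.
The longest path through U is only 21 hours, so U has float 18.
The critical path is still N→M→V→L→A; finish is now 39 hours.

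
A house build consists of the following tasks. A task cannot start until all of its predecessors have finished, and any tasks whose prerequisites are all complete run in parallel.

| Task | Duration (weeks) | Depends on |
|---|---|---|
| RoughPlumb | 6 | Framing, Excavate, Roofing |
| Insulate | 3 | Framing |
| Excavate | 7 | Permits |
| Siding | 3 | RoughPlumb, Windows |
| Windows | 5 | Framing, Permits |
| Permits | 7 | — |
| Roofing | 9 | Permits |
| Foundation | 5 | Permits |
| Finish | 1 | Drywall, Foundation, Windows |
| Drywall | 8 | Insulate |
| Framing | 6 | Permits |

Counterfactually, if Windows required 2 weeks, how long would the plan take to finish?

Critical path before the change: Permits→Framing→Insulate→Drywall→Finish = 7+6+3+8+1 = 25 giving 25 weeks.
Windows is off the critical path — its longest chain is 21 weeks, giving 4 of slack.
The critical path is still Permits→Framing→Insulate→Drywall→Finish; finish is now 25 weeks.

25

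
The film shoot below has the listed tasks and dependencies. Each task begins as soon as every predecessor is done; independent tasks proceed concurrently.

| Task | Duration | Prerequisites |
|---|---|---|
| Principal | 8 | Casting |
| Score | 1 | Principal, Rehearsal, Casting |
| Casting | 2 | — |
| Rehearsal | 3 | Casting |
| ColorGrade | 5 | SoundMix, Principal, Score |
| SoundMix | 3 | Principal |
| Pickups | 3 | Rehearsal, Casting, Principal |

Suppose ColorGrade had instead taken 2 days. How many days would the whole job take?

15

The binding path is Casting→Principal→SoundMix→ColorGrade = 2+8+3+5 = 18; finish at 18 days.
Since ColorGrade is critical, the -3 change carries straight to that chain (now 15 days).
That remains the longest chain; total 15 days.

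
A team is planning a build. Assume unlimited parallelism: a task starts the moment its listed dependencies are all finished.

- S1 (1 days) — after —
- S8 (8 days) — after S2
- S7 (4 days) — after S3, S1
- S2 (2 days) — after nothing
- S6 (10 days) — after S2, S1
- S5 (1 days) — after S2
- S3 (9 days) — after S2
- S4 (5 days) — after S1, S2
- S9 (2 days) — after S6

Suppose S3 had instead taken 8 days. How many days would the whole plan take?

The binding path is S2→S3→S7 = 2+9+4 = 15; finish at 15 days.
Since S3 is critical, the -1 change carries straight to that chain (now 14 days).
That remains the longest chain; total 14 days.

14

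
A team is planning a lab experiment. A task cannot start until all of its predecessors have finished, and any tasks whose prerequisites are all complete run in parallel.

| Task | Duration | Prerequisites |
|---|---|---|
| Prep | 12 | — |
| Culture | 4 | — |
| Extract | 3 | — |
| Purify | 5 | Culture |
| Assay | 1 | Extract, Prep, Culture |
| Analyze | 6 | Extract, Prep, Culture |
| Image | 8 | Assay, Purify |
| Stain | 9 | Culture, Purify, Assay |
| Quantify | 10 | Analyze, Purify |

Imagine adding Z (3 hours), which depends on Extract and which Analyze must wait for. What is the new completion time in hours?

Originally the job takes 28 hours.
With Z inserted, Analyze now waits for max(Extract, Prep, Culture, Z).
New critical path: Prep→Analyze→Quantify = 12+6+10 = 28 ⇒ 28 hours.

28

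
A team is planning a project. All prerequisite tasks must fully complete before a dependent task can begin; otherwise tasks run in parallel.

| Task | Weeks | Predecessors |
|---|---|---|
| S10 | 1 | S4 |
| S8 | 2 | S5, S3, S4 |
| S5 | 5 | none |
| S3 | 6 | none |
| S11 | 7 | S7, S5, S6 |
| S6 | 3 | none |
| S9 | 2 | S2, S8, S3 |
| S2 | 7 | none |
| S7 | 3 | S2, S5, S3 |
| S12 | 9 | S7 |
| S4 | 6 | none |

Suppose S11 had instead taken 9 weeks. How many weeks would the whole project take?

19

The binding path is S2→S7→S12 = 7+3+9 = 19; finish at 19 weeks.
S11 is off the critical path — its longest chain is 17 weeks, giving 2 of slack.
Now S2→S7→S11 = 7+3+9 = 19 is longest, so the finish becomes 19 weeks.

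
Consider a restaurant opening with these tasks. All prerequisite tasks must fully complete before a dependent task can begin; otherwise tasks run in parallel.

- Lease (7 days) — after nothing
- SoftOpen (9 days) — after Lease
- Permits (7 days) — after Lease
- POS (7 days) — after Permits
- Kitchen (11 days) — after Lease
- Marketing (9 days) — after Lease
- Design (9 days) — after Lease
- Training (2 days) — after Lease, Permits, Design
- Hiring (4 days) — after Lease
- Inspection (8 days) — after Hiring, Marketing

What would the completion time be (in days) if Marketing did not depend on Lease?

21

Original critical path: Lease→Marketing→Inspection = 7+9+8 = 24 ⇒ 24 days.
Without Lease→Marketing, Marketing's earliest start moves from 7 to 0.
The longest chain is now Lease→Permits→POS = 7+7+7 = 21, so the plan takes 21 days.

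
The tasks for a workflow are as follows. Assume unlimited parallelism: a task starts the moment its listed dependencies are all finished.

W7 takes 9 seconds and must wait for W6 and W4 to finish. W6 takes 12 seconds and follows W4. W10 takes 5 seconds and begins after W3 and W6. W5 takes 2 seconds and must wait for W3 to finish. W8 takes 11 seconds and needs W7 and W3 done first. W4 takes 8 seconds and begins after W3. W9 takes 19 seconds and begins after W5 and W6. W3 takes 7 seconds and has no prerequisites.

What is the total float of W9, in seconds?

The longest chain is W3→W4→W6→W7→W8 = 7+8+12+9+11 = 47; overall finish 47 seconds.
W9 finishes as early as 46 and must finish by 47.
Slack of W9 = 28 − 27 = 1 second.

1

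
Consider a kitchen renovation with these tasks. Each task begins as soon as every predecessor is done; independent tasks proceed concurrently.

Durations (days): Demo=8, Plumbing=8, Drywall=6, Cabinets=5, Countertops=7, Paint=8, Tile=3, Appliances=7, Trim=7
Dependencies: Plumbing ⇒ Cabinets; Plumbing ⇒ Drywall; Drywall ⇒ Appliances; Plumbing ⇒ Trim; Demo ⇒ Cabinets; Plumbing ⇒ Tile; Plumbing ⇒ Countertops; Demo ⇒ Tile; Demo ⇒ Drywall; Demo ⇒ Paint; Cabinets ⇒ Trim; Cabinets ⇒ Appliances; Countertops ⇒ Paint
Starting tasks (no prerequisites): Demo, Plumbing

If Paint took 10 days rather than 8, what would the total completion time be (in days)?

25

Baseline: Plumbing→Countertops→Paint = 8+7+8 = 23 → 23 days.
Paint is on the critical path; changing it to 10 makes that path 25 days.
The critical path is still Plumbing→Countertops→Paint; finish is now 25 days.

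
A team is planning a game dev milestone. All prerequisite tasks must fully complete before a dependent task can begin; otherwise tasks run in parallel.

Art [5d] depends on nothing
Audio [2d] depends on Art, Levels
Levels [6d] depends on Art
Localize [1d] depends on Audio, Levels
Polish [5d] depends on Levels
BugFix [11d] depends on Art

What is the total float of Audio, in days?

The longest chain is Art→Levels→Polish = 5+6+5 = 16; overall finish 16 days.
Audio finishes as early as 13 and must finish by 15.
Slack of Audio = 13 − 11 = 2 days.

2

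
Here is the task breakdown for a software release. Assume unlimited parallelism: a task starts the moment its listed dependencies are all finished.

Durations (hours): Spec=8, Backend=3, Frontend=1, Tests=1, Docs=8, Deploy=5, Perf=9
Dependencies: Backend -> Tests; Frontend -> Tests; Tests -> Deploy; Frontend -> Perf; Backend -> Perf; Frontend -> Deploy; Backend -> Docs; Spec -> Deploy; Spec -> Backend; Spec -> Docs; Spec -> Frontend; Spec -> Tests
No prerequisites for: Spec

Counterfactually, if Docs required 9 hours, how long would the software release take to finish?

Actual critical path: Spec→Backend→Perf = 8+3+9 = 20 ⇒ 20 hours.
Docs has 1 hour of float (longest path through it is 19).
The binding chain switches to Spec→Backend→Docs = 8+3+9 = 20; finish 20 hours.

20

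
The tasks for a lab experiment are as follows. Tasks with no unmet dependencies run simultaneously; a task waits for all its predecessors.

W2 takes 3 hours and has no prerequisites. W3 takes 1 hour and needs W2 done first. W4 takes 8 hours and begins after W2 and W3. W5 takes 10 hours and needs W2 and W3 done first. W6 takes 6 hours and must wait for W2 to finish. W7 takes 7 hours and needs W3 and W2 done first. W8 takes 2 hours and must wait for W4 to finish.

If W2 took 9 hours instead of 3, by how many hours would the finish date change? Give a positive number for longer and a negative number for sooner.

Critical path before the change: W2→W3→W4→W8 = 3+1+8+2 = 14 giving 14 hours.
W2 is on the critical path; changing it to 9 makes that path 20 hours.
The critical path is still W2→W3→W4→W8; finish is now 20 hours.
Change in finish: 20 − 14 = +6 hours.

6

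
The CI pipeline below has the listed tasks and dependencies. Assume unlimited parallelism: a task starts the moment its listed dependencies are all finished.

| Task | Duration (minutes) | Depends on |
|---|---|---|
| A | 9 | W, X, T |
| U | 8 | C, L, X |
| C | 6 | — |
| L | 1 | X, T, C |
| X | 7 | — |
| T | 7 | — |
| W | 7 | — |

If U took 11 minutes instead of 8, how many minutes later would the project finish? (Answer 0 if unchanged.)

Critical path before the change: X→L→U = 7+1+8 = 16 giving 16 minutes.
Since U is critical, the +3 change carries straight to that chain (now 19 minutes).
That remains the longest chain; total 19 minutes.
Change in finish: 19 − 16 = +3 minutes.

3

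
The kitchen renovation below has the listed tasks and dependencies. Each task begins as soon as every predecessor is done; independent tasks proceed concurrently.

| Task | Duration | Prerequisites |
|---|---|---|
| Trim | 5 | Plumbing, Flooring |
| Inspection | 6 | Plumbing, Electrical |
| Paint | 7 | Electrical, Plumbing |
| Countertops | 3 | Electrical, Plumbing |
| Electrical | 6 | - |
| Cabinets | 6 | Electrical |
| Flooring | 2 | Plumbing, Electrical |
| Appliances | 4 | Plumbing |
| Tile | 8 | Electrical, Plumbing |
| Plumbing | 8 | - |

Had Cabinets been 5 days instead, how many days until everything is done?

16

As given, the longest chain is Plumbing→Tile = 8+8 = 16, so the finish is 16 days.
Cabinets has 4 days of float (longest path through it is 12).
The critical path is still Plumbing→Tile; finish is now 16 days.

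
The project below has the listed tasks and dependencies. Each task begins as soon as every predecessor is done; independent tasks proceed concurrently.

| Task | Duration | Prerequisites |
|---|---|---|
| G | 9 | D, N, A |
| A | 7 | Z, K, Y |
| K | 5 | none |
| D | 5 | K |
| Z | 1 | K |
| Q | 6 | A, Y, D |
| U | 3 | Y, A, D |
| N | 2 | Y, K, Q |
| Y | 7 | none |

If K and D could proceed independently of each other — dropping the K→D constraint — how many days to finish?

31

Original critical path: Y→A→Q→N→G = 7+7+6+2+9 = 31 ⇒ 31 days.
Without K→D, D's earliest start moves from 5 to 0.
After: Y→A→Q→N→G = 7+7+6+2+9 = 31 → 31 days.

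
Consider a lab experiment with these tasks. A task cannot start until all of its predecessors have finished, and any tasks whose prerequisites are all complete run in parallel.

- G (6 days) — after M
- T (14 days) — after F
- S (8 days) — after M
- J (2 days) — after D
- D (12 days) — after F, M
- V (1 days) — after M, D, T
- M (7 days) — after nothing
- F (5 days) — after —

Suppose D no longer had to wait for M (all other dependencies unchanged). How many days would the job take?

20

With the dependency in place, M→D→J = 7+12+2 = 21 sets the finish at 21 days.
Without M→D, D's earliest start moves from 7 to 5.
After: F→T→V = 5+14+1 = 20 → 20 days.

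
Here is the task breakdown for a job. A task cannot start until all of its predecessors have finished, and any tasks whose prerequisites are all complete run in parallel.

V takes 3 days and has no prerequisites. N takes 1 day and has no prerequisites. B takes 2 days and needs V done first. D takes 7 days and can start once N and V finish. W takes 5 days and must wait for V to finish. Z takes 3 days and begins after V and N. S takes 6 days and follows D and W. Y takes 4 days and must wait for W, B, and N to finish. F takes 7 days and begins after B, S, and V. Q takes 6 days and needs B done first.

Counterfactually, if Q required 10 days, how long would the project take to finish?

Critical path before the change: V→D→S→F = 3+7+6+7 = 23 giving 23 days.
Q is off the critical path — its longest chain is 11 days, giving 12 of slack.
That remains the longest chain; total 23 days.

23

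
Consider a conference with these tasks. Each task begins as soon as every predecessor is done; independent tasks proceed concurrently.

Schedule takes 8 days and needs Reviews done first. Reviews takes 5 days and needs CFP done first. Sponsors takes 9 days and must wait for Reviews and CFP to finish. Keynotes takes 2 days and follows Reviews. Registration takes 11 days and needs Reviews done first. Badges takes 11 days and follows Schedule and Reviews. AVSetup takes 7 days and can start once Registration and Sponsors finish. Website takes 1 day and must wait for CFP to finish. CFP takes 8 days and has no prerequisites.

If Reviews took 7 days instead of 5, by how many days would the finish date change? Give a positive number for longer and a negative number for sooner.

Actual critical path: CFP→Reviews→Schedule→Badges = 8+5+8+11 = 32 ⇒ 32 days.
Reviews lies on that path, so at 7 days the path becomes 34 days.
That remains the longest chain; total 34 days.
Change in finish: 34 − 32 = +2 days.

2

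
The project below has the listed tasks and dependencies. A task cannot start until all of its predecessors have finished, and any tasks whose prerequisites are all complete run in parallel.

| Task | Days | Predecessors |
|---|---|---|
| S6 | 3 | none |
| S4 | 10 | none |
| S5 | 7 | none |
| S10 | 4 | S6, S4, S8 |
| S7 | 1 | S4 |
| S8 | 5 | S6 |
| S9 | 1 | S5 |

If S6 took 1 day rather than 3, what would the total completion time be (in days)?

14

Critical path before the change: S4→S10 = 10+4 = 14 giving 14 days.
The longest path through S6 is only 12 days, so S6 has float 2.
No other chain overtakes it, so the finish is 14 days.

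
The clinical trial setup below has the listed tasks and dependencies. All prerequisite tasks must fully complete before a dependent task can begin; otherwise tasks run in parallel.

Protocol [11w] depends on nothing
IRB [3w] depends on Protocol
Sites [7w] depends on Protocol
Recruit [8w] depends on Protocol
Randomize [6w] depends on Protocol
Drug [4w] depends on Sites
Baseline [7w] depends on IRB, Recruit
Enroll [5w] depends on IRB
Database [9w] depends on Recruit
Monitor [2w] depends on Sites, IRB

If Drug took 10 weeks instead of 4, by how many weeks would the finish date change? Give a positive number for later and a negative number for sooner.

0

Baseline: Protocol→Recruit→Database = 11+8+9 = 28 → 28 weeks.
Drug has 6 weeks of float (longest path through it is 22).
New critical path: Protocol→Sites→Drug = 11+7+10 = 28 ⇒ 28 weeks.
Change in finish: 28 − 28 = +0 weeks.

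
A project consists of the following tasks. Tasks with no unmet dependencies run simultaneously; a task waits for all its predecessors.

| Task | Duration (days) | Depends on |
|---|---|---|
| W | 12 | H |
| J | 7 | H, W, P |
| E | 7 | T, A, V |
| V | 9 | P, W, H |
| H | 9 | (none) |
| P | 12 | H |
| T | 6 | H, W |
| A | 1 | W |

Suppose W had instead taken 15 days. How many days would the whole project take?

Baseline: H→W→V→E = 9+12+9+7 = 37 → 37 days.
Since W is critical, the +3 change carries straight to that chain (now 40 days).
That remains the longest chain; total 40 days.

40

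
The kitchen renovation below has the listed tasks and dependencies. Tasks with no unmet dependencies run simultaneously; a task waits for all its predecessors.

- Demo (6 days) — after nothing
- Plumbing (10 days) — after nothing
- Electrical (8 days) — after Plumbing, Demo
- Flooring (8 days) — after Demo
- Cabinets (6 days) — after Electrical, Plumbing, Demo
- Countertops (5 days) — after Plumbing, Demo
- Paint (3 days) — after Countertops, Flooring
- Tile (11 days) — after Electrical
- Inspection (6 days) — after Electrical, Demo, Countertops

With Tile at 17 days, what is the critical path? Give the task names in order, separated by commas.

Plumbing, Electrical, Tile

Critical path before the change: Plumbing→Electrical→Tile = 10+8+11 = 29 giving 29 days.
Tile is on the critical path; changing it to 17 makes that path 35 days.
No other chain overtakes it, so the finish is 35 days.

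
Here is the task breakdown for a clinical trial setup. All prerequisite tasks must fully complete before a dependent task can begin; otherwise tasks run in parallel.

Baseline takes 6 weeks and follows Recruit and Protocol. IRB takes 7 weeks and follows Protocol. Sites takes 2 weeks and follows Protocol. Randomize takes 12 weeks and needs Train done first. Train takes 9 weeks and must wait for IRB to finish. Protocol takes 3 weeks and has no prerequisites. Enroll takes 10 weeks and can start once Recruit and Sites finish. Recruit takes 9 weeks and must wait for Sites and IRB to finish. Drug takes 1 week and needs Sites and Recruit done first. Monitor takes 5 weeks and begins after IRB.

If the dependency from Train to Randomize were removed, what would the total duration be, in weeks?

29

With the dependency in place, Protocol→IRB→Train→Randomize = 3+7+9+12 = 31 sets the finish at 31 weeks.
Without Train→Randomize, Randomize's earliest start moves from 19 to 0.
After: Protocol→IRB→Recruit→Enroll = 3+7+9+10 = 29 → 29 weeks.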